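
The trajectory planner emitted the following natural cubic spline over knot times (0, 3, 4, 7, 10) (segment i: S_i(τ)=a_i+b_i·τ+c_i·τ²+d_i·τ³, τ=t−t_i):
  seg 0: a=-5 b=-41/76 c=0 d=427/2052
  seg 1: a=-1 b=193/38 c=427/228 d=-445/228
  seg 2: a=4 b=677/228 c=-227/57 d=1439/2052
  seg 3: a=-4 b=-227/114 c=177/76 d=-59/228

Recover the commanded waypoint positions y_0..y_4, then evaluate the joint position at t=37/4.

y_0=-5 y_1=-1 y_2=4 y_3=-4 y_4=4
S(37/4) = 1763/4864

y_0 = S_0(0) = a_0 = -5
y_1 = S_1(0) = a_1 = -1
y_2 = S_2(0) = a_2 = 4
y_3 = S_3(0) = a_3 = -4
y_4 = S_3(3) = 4
t_q=37/4 is in segment 3 (τ=9/4); S_3(τ)=1763/4864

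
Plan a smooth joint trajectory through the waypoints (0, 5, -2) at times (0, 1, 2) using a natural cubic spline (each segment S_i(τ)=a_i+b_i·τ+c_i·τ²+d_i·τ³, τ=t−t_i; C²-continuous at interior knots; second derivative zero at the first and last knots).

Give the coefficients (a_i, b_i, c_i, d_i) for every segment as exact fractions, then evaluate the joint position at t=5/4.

  seg 0: a=0 b=8 c=0 d=-3
  seg 1: a=5 b=-1 c=-9 d=3
S(5/4) = 271/64

Δ: Δ0=5, Δ1=-7
row 1: diag=4, rhs=-72; c'=1/4, d'=-18
back: M1=-18
M: M0=0, M1=-18, M2=0
seg 0: a=0, c=M0/2=0, d=(M1−M0)/(6·1)=-3, b=Δ0−h0·(2M0+M1)/6=8
seg 1: a=5, c=M1/2=-9, d=(M2−M1)/(6·1)=3, b=Δ1−h1·(2M1+M2)/6=-1
t_q=5/4 → seg 1, τ=1/4; S=5+-1·τ+-9·τ²+3·τ³=271/64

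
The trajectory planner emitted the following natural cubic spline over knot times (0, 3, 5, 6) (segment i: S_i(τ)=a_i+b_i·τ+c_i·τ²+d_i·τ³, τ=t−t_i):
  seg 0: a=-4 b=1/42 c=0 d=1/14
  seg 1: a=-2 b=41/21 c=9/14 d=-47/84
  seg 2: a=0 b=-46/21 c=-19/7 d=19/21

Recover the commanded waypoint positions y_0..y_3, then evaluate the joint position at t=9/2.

y_0=-4 y_1=-2 y_2=0 y_3=-4
S(9/2) = 109/224

y_0 = S_0(0) = a_0 = -4
y_1 = S_1(0) = a_1 = -2
y_2 = S_2(0) = a_2 = 0
y_3 = S_2(1) = -4
t_q=9/2 is in segment 1 (τ=3/2); S_1(τ)=109/224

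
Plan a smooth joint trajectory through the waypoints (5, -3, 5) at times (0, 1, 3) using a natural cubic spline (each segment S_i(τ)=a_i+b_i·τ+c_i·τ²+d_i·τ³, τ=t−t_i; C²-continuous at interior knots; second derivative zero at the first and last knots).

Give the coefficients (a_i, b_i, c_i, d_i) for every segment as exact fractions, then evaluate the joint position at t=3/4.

  seg 0: a=5 b=-10 c=0 d=2
  seg 1: a=-3 b=-4 c=6 d=-1
S(3/4) = -53/32

Δ: Δ0=-8, Δ1=4
row 1: diag=6, rhs=72; c'=1/3, d'=12
back: M1=12
M: M0=0, M1=12, M2=0
seg 0: a=5, c=M0/2=0, d=(M1−M0)/(6·1)=2, b=Δ0−h0·(2M0+M1)/6=-10
seg 1: a=-3, c=M1/2=6, d=(M2−M1)/(6·2)=-1, b=Δ1−h1·(2M1+M2)/6=-4
t_q=3/4 → seg 0, τ=3/4; S=5+-10·τ+0·τ²+2·τ³=-53/32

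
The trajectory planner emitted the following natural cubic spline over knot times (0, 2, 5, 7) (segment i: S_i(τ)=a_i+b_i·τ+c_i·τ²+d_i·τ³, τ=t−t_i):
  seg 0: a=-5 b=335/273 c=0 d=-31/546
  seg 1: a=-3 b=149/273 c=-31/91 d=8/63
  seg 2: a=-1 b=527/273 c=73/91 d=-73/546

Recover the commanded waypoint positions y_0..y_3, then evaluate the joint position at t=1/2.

y_0 = S_0(0) = a_0 = -5
y_1 = S_1(0) = a_1 = -3
y_2 = S_2(0) = a_2 = -1
y_3 = S_2(2) = 5
t_q=1/2 is in segment 0 (τ=1/2); S_0(τ)=-6397/1456

y_0=-5 y_1=-3 y_2=-1 y_3=5
S(1/2) = -6397/1456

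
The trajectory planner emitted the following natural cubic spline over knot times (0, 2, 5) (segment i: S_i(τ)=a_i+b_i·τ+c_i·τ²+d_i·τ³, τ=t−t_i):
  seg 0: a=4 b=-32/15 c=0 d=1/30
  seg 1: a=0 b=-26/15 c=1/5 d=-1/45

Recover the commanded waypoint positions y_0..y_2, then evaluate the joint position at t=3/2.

y_0=4 y_1=0 y_2=-4
S(3/2) = 73/80

y_0 = S_0(0) = a_0 = 4
y_1 = S_1(0) = a_1 = 0
y_2 = S_1(3) = -4
t_q=3/2 is in segment 0 (τ=3/2); S_0(τ)=73/80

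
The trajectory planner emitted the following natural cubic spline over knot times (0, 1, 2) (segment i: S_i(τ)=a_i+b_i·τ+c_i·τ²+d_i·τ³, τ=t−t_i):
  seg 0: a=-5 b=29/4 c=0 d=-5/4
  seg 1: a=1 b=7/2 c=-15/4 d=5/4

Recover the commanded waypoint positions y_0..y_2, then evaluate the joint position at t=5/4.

y_0 = S_0(0) = a_0 = -5
y_1 = S_1(0) = a_1 = 1
y_2 = S_1(1) = 2
t_q=5/4 is in segment 1 (τ=1/4); S_1(τ)=425/256

y_0=-5 y_1=1 y_2=2
S(5/4) = 425/256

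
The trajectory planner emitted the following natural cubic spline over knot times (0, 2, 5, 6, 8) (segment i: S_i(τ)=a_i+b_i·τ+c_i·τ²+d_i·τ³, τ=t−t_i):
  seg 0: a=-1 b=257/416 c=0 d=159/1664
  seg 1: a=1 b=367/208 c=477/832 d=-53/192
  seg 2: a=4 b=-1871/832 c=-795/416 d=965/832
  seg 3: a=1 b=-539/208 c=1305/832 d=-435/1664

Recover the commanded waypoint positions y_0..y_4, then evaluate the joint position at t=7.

y_0=-1 y_1=1 y_2=4 y_3=1 y_4=0
S(7) = -473/1664

y_0 = S_0(0) = a_0 = -1
y_1 = S_1(0) = a_1 = 1
y_2 = S_2(0) = a_2 = 4
y_3 = S_3(0) = a_3 = 1
y_4 = S_3(2) = 0
t_q=7 is in segment 3 (τ=1); S_3(τ)=-473/1664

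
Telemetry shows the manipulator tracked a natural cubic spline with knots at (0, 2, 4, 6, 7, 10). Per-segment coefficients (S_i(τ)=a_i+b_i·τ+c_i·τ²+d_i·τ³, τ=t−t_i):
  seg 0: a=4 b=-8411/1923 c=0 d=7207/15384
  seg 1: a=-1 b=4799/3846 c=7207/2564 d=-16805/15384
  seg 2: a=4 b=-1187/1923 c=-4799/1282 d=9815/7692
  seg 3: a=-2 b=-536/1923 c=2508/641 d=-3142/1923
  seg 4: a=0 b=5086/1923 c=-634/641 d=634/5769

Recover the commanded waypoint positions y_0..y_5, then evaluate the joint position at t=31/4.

y_0 = S_0(0) = a_0 = 4
y_1 = S_1(0) = a_1 = -1
y_2 = S_2(0) = a_2 = 4
y_3 = S_3(0) = a_3 = -2
y_4 = S_4(0) = a_4 = 0
y_5 = S_4(3) = 2
t_q=31/4 is in segment 4 (τ=3/4); S_4(τ)=30227/20512

y_0=4 y_1=-1 y_2=4 y_3=-2 y_4=0 y_5=2
S(31/4) = 30227/20512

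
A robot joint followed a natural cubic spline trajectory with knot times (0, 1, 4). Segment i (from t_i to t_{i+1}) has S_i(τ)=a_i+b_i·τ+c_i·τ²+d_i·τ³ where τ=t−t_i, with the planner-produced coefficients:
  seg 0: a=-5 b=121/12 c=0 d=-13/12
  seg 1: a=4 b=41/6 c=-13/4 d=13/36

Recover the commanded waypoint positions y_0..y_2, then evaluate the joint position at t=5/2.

y_0 = S_0(0) = a_0 = -5
y_1 = S_1(0) = a_1 = 4
y_2 = S_1(3) = 5
t_q=5/2 is in segment 1 (τ=3/2); S_1(τ)=261/32

y_0=-5 y_1=4 y_2=5
S(5/2) = 261/32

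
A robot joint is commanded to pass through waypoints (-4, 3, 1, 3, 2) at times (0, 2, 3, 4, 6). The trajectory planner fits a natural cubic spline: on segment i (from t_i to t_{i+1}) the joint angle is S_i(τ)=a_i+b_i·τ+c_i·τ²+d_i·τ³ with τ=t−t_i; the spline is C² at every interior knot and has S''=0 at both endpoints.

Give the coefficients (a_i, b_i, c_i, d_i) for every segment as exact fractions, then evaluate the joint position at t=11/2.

  seg 0: a=-4 b=64/11 c=0 d=-51/88
  seg 1: a=3 b=-25/22 c=-153/44 d=115/44
  seg 2: a=1 b=-1/4 c=48/11 d=-93/44
  seg 3: a=3 b=47/22 c=-87/44 d=29/88
S(11/2) = 2019/704

Δ: Δ0=7/2, Δ1=-2, Δ2=2, Δ3=-1/2
row 1: diag=6, rhs=-33; c'=1/6, d'=-11/2
row 2: denom=4−1·1/6=23/6; d'=(24−1·-11/2)/(23/6)=177/23
row 3: denom=6−1·6/23=132/23; d'=(-15−1·177/23)/(132/23)=-87/22
back: M3=-87/22
back: M2=177/23−6/23·-87/22=96/11
back: M1=-11/2−1/6·96/11=-153/22
M: M0=0, M1=-153/22, M2=96/11, M3=-87/22, M4=0
seg 0: a=-4, c=M0/2=0, d=(M1−M0)/(6·2)=-51/88, b=Δ0−h0·(2M0+M1)/6=64/11
seg 1: a=3, c=M1/2=-153/44, d=(M2−M1)/(6·1)=115/44, b=Δ1−h1·(2M1+M2)/6=-25/22
seg 2: a=1, c=M2/2=48/11, d=(M3−M2)/(6·1)=-93/44, b=Δ2−h2·(2M2+M3)/6=-1/4
seg 3: a=3, c=M3/2=-87/44, d=(M4−M3)/(6·2)=29/88, b=Δ3−h3·(2M3+M4)/6=47/22
t_q=11/2 → seg 3, τ=3/2; S=3+47/22·τ+-87/44·τ²+29/88·τ³=2019/704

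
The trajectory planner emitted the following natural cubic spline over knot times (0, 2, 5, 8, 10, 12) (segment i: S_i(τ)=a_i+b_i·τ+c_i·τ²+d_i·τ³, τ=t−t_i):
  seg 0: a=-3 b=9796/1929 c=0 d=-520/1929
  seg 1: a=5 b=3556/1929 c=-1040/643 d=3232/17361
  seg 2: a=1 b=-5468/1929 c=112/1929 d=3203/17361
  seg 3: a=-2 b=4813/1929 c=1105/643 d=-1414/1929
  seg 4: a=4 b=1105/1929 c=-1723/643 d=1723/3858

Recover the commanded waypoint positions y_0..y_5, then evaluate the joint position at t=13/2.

y_0=-3 y_1=5 y_2=1 y_3=-2 y_4=4 y_5=-2
S(13/2) = -12853/5144

y_0 = S_0(0) = a_0 = -3
y_1 = S_1(0) = a_1 = 5
y_2 = S_2(0) = a_2 = 1
y_3 = S_3(0) = a_3 = -2
y_4 = S_4(0) = a_4 = 4
y_5 = S_4(2) = -2
t_q=13/2 is in segment 2 (τ=3/2); S_2(τ)=-12853/5144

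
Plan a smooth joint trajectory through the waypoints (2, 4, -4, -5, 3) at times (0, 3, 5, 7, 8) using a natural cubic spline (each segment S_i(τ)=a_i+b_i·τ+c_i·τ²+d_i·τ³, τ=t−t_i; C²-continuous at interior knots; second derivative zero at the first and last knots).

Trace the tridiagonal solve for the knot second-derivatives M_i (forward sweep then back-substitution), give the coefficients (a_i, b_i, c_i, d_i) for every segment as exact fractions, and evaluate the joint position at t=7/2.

Δ: Δ0=2/3, Δ1=-4, Δ2=-1/2, Δ3=8
row 1: diag=10, rhs=-28; c'=1/5, d'=-14/5
row 2: denom=8−2·1/5=38/5; d'=(21−2·-14/5)/(38/5)=7/2
row 3: denom=6−2·5/19=104/19; d'=(51−2·7/2)/(104/19)=209/26
back: M3=209/26
back: M2=7/2−5/19·209/26=18/13
back: M1=-14/5−1/5·18/13=-40/13
M: M0=0, M1=-40/13, M2=18/13, M3=209/26, M4=0
seg 0: a=2, c=M0/2=0, d=(M1−M0)/(6·3)=-20/117, b=Δ0−h0·(2M0+M1)/6=86/39
seg 1: a=4, c=M1/2=-20/13, d=(M2−M1)/(6·2)=29/78, b=Δ1−h1·(2M1+M2)/6=-94/39
seg 2: a=-4, c=M2/2=9/13, d=(M3−M2)/(6·2)=173/312, b=Δ2−h2·(2M2+M3)/6=-160/39
seg 3: a=-5, c=M3/2=209/52, d=(M4−M3)/(6·1)=-209/156, b=Δ3−h3·(2M3+M4)/6=415/78
t_q=7/2 → seg 1, τ=1/2; S=4+-94/39·τ+-20/13·τ²+29/78·τ³=511/208

  seg 0: a=2 b=86/39 c=0 d=-20/117
  seg 1: a=4 b=-94/39 c=-20/13 d=29/78
  seg 2: a=-4 b=-160/39 c=9/13 d=173/312
  seg 3: a=-5 b=415/78 c=209/52 d=-209/156
S(7/2) = 511/208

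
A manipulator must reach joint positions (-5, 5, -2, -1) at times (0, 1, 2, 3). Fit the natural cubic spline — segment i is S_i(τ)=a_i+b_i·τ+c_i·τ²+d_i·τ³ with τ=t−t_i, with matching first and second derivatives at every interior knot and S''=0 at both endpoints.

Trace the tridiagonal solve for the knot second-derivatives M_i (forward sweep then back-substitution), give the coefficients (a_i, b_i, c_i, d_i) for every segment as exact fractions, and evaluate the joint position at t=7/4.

  seg 0: a=-5 b=226/15 c=0 d=-76/15
  seg 1: a=5 b=-2/15 c=-76/5 d=25/3
  seg 2: a=-2 b=-83/15 c=49/5 d=-49/15
S(7/4) = -43/320

Δ: Δ0=10, Δ1=-7, Δ2=1
row 1: diag=4, rhs=-102; c'=1/4, d'=-51/2
row 2: denom=4−1·1/4=15/4; d'=(48−1·-51/2)/(15/4)=98/5
back: M2=98/5
back: M1=-51/2−1/4·98/5=-152/5
M: M0=0, M1=-152/5, M2=98/5, M3=0
seg 0: a=-5, c=M0/2=0, d=(M1−M0)/(6·1)=-76/15, b=Δ0−h0·(2M0+M1)/6=226/15
seg 1: a=5, c=M1/2=-76/5, d=(M2−M1)/(6·1)=25/3, b=Δ1−h1·(2M1+M2)/6=-2/15
seg 2: a=-2, c=M2/2=49/5, d=(M3−M2)/(6·1)=-49/15, b=Δ2−h2·(2M2+M3)/6=-83/15
t_q=7/4 → seg 1, τ=3/4; S=5+-2/15·τ+-76/5·τ²+25/3·τ³=-43/320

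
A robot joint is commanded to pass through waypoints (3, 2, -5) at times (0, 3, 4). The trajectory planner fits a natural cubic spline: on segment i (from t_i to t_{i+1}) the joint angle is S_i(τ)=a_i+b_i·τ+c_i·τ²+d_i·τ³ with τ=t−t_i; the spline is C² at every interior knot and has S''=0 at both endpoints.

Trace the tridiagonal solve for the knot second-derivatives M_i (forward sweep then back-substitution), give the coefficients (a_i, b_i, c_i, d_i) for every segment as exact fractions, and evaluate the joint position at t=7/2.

  seg 0: a=3 b=13/6 c=0 d=-5/18
  seg 1: a=2 b=-16/3 c=-5/2 d=5/6
S(7/2) = -19/16

Δ: Δ0=-1/3, Δ1=-7
row 1: diag=8, rhs=-40; c'=1/8, d'=-5
back: M1=-5
M: M0=0, M1=-5, M2=0
seg 0: a=3, c=M0/2=0, d=(M1−M0)/(6·3)=-5/18, b=Δ0−h0·(2M0+M1)/6=13/6
seg 1: a=2, c=M1/2=-5/2, d=(M2−M1)/(6·1)=5/6, b=Δ1−h1·(2M1+M2)/6=-16/3
t_q=7/2 → seg 1, τ=1/2; S=2+-16/3·τ+-5/2·τ²+5/6·τ³=-19/16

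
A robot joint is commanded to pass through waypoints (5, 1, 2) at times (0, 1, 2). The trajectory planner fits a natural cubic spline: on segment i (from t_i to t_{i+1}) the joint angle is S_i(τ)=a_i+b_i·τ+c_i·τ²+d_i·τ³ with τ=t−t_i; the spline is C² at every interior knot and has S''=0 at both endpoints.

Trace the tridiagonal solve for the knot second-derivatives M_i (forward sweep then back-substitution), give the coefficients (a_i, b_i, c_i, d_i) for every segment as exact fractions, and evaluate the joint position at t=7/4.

Δ: Δ0=-4, Δ1=1
row 1: diag=4, rhs=30; c'=1/4, d'=15/2
back: M1=15/2
M: M0=0, M1=15/2, M2=0
seg 0: a=5, c=M0/2=0, d=(M1−M0)/(6·1)=5/4, b=Δ0−h0·(2M0+M1)/6=-21/4
seg 1: a=1, c=M1/2=15/4, d=(M2−M1)/(6·1)=-5/4, b=Δ1−h1·(2M1+M2)/6=-3/2
t_q=7/4 → seg 1, τ=3/4; S=1+-3/2·τ+15/4·τ²+-5/4·τ³=373/256

  seg 0: a=5 b=-21/4 c=0 d=5/4
  seg 1: a=1 b=-3/2 c=15/4 d=-5/4
S(7/4) = 373/256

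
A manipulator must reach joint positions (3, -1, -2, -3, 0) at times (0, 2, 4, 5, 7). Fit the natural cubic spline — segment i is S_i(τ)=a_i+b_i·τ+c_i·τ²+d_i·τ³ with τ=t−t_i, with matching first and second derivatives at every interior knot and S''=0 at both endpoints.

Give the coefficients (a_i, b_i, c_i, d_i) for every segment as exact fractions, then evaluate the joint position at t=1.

Δ: Δ0=-2, Δ1=-1/2, Δ2=-1, Δ3=3/2
row 1: diag=8, rhs=9; c'=1/4, d'=9/8
row 2: denom=6−2·1/4=11/2; d'=(-3−2·9/8)/(11/2)=-21/22
row 3: denom=6−1·2/11=64/11; d'=(15−1·-21/22)/(64/11)=351/128
back: M3=351/128
back: M2=-21/22−2/11·351/128=-93/64
back: M1=9/8−1/4·-93/64=381/256
M: M0=0, M1=381/256, M2=-93/64, M3=351/128, M4=0
seg 0: a=3, c=M0/2=0, d=(M1−M0)/(6·2)=127/1024, b=Δ0−h0·(2M0+M1)/6=-639/256
seg 1: a=-1, c=M1/2=381/512, d=(M2−M1)/(6·2)=-251/1024, b=Δ1−h1·(2M1+M2)/6=-129/128
seg 2: a=-2, c=M2/2=-93/128, d=(M3−M2)/(6·1)=179/256, b=Δ2−h2·(2M2+M3)/6=-249/256
seg 3: a=-3, c=M3/2=351/256, d=(M4−M3)/(6·2)=-117/512, b=Δ3−h3·(2M3+M4)/6=-21/64
t_q=1 → seg 0, τ=1; S=3+-639/256·τ+0·τ²+127/1024·τ³=643/1024

  seg 0: a=3 b=-639/256 c=0 d=127/1024
  seg 1: a=-1 b=-129/128 c=381/512 d=-251/1024
  seg 2: a=-2 b=-249/256 c=-93/128 d=179/256
  seg 3: a=-3 b=-21/64 c=351/256 d=-117/512
S(1) = 643/1024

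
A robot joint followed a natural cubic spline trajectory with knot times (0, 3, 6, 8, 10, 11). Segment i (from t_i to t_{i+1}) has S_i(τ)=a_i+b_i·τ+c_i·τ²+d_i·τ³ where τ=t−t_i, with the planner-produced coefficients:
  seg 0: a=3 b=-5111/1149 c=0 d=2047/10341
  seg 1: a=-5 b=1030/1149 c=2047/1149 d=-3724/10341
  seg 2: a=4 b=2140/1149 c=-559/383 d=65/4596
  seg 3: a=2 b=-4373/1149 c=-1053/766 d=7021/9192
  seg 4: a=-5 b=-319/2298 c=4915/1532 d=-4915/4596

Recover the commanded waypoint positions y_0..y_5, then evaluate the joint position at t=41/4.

y_0=3 y_1=-5 y_2=4 y_3=2 y_4=-5 y_5=-3
S(41/4) = -475621/98048

y_0 = S_0(0) = a_0 = 3
y_1 = S_1(0) = a_1 = -5
y_2 = S_2(0) = a_2 = 4
y_3 = S_3(0) = a_3 = 2
y_4 = S_4(0) = a_4 = -5
y_5 = S_4(1) = -3
t_q=41/4 is in segment 4 (τ=1/4); S_4(τ)=-475621/98048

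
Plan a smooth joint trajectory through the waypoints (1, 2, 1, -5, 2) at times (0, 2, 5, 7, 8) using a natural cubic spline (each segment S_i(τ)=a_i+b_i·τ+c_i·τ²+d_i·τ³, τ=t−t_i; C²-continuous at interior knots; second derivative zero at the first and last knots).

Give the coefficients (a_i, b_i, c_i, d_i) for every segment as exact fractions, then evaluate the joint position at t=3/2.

  seg 0: a=1 b=17/66 c=0 d=2/33
  seg 1: a=2 b=65/66 c=4/11 d=-53/198
  seg 2: a=1 b=-134/33 c=-45/22 d=85/66
  seg 3: a=-5 b=106/33 c=125/22 d=-125/66
S(3/2) = 35/22

Δ: Δ0=1/2, Δ1=-1/3, Δ2=-3, Δ3=7
row 1: diag=10, rhs=-5; c'=3/10, d'=-1/2
row 2: denom=10−3·3/10=91/10; d'=(-16−3·-1/2)/(91/10)=-145/91
row 3: denom=6−2·20/91=506/91; d'=(60−2·-145/91)/(506/91)=125/11
back: M3=125/11
back: M2=-145/91−20/91·125/11=-45/11
back: M1=-1/2−3/10·-45/11=8/11
M: M0=0, M1=8/11, M2=-45/11, M3=125/11, M4=0
seg 0: a=1, c=M0/2=0, d=(M1−M0)/(6·2)=2/33, b=Δ0−h0·(2M0+M1)/6=17/66
seg 1: a=2, c=M1/2=4/11, d=(M2−M1)/(6·3)=-53/198, b=Δ1−h1·(2M1+M2)/6=65/66
seg 2: a=1, c=M2/2=-45/22, d=(M3−M2)/(6·2)=85/66, b=Δ2−h2·(2M2+M3)/6=-134/33
seg 3: a=-5, c=M3/2=125/22, d=(M4−M3)/(6·1)=-125/66, b=Δ3−h3·(2M3+M4)/6=106/33
t_q=3/2 → seg 0, τ=3/2; S=1+17/66·τ+0·τ²+2/33·τ³=35/22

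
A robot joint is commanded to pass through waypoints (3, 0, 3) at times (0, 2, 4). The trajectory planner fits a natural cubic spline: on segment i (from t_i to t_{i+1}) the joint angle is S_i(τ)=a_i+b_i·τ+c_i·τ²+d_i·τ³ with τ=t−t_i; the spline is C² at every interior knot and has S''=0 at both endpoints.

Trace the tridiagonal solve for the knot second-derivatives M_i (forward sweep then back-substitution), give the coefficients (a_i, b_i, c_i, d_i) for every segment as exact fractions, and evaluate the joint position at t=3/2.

Δ: Δ0=-3/2, Δ1=3/2
row 1: diag=8, rhs=18; c'=1/4, d'=9/4
back: M1=9/4
M: M0=0, M1=9/4, M2=0
seg 0: a=3, c=M0/2=0, d=(M1−M0)/(6·2)=3/16, b=Δ0−h0·(2M0+M1)/6=-9/4
seg 1: a=0, c=M1/2=9/8, d=(M2−M1)/(6·2)=-3/16, b=Δ1−h1·(2M1+M2)/6=0
t_q=3/2 → seg 0, τ=3/2; S=3+-9/4·τ+0·τ²+3/16·τ³=33/128

  seg 0: a=3 b=-9/4 c=0 d=3/16
  seg 1: a=0 b=0 c=9/8 d=-3/16
S(3/2) = 33/128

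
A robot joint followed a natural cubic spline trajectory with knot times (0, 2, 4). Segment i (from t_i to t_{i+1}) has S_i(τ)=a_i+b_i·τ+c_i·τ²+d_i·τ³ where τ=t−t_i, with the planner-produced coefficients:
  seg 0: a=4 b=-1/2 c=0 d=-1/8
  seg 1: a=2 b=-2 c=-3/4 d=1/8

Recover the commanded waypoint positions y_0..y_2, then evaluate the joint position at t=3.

y_0=4 y_1=2 y_2=-4
S(3) = -5/8

y_0 = S_0(0) = a_0 = 4
y_1 = S_1(0) = a_1 = 2
y_2 = S_1(2) = -4
t_q=3 is in segment 1 (τ=1); S_1(τ)=-5/8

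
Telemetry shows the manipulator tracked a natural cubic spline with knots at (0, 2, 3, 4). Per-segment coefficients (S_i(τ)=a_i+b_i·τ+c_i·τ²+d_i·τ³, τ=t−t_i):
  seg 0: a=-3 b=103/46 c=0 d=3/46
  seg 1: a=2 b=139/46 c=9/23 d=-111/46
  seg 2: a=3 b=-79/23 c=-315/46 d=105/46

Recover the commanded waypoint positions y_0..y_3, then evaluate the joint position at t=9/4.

y_0 = S_0(0) = a_0 = -3
y_1 = S_1(0) = a_1 = 2
y_2 = S_2(0) = a_2 = 3
y_3 = S_2(1) = -5
t_q=9/4 is in segment 1 (τ=1/4); S_1(τ)=351/128

y_0=-3 y_1=2 y_2=3 y_3=-5
S(9/4) = 351/128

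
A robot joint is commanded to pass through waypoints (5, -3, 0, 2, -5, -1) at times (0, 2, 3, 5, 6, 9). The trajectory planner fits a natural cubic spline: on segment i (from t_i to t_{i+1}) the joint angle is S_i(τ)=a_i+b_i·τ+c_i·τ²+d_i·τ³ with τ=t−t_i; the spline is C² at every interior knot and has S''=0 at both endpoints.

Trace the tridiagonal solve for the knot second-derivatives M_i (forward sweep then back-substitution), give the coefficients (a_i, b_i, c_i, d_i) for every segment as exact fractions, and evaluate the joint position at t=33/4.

Δ: Δ0=-4, Δ1=3, Δ2=1, Δ3=-7, Δ4=4/3
row 1: diag=6, rhs=42; c'=1/6, d'=7
row 2: denom=6−1·1/6=35/6; d'=(-12−1·7)/(35/6)=-114/35
row 3: denom=6−2·12/35=186/35; d'=(-48−2·-114/35)/(186/35)=-242/31
row 4: denom=8−1·35/186=1453/186; d'=(50−1·-242/31)/(1453/186)=10752/1453
back: M4=10752/1453
back: M3=-242/31−35/186·10752/1453=-13366/1453
back: M2=-114/35−12/35·-13366/1453=-150/1453
back: M1=7−1/6·-150/1453=10196/1453
M: M0=0, M1=10196/1453, M2=-150/1453, M3=-13366/1453, M4=10752/1453, M5=0
seg 0: a=5, c=M0/2=0, d=(M1−M0)/(6·2)=2549/4359, b=Δ0−h0·(2M0+M1)/6=-27632/4359
seg 1: a=-3, c=M1/2=5098/1453, d=(M2−M1)/(6·1)=-5173/4359, b=Δ1−h1·(2M1+M2)/6=2956/4359
seg 2: a=0, c=M2/2=-75/1453, d=(M3−M2)/(6·2)=-3304/4359, b=Δ2−h2·(2M2+M3)/6=18025/4359
seg 3: a=2, c=M3/2=-6683/1453, d=(M4−M3)/(6·1)=12059/4359, b=Δ3−h3·(2M3+M4)/6=-22523/4359
seg 4: a=-5, c=M4/2=5376/1453, d=(M5−M4)/(6·3)=-1792/4359, b=Δ4−h4·(2M4+M5)/6=-26444/4359
t_q=33/4 → seg 4, τ=9/4; S=-5+-26444/4359·τ+5376/1453·τ²+-1792/4359·τ³=-6686/1453

  seg 0: a=5 b=-27632/4359 c=0 d=2549/4359
  seg 1: a=-3 b=2956/4359 c=5098/1453 d=-5173/4359
  seg 2: a=0 b=18025/4359 c=-75/1453 d=-3304/4359
  seg 3: a=2 b=-22523/4359 c=-6683/1453 d=12059/4359
  seg 4: a=-5 b=-26444/4359 c=5376/1453 d=-1792/4359
S(33/4) = -6686/1453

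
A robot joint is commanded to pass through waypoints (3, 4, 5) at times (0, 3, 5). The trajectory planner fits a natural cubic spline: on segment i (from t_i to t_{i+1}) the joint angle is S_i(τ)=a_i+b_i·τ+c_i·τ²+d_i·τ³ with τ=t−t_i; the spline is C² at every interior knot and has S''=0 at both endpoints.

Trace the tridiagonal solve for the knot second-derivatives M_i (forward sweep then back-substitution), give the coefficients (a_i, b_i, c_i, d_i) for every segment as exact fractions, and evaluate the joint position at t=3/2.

  seg 0: a=3 b=17/60 c=0 d=1/180
  seg 1: a=4 b=13/30 c=1/20 d=-1/120
S(3/2) = 551/160

Δ: Δ0=1/3, Δ1=1/2
row 1: diag=10, rhs=1; c'=1/5, d'=1/10
back: M1=1/10
M: M0=0, M1=1/10, M2=0
seg 0: a=3, c=M0/2=0, d=(M1−M0)/(6·3)=1/180, b=Δ0−h0·(2M0+M1)/6=17/60
seg 1: a=4, c=M1/2=1/20, d=(M2−M1)/(6·2)=-1/120, b=Δ1−h1·(2M1+M2)/6=13/30
t_q=3/2 → seg 0, τ=3/2; S=3+17/60·τ+0·τ²+1/180·τ³=551/160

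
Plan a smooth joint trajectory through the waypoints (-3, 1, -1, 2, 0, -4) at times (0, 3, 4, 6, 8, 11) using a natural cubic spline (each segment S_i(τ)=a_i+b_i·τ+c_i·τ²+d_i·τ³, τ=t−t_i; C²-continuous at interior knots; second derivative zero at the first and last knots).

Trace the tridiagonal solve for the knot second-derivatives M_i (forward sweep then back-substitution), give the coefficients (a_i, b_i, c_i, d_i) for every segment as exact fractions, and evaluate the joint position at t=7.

  seg 0: a=-3 b=2360/813 c=0 d=-1276/7317
  seg 1: a=1 b=-1468/813 c=-1276/813 d=1118/813
  seg 2: a=-1 b=-222/271 c=2078/813 d=-4541/6504
  seg 3: a=2 b=1669/1626 c=-5311/3252 d=84/271
  seg 4: a=0 b=-2905/1626 c=737/3252 d=-737/29268
S(7) = 5539/3252

Δ: Δ0=4/3, Δ1=-2, Δ2=3/2, Δ3=-1, Δ4=-4/3
row 1: diag=8, rhs=-20; c'=1/8, d'=-5/2
row 2: denom=6−1·1/8=47/8; d'=(21−1·-5/2)/(47/8)=4
row 3: denom=8−2·16/47=344/47; d'=(-15−2·4)/(344/47)=-1081/344
row 4: denom=10−2·47/172=813/86; d'=(-2−2·-1081/344)/(813/86)=737/1626
back: M4=737/1626
back: M3=-1081/344−47/172·737/1626=-5311/1626
back: M2=4−16/47·-5311/1626=4156/813
back: M1=-5/2−1/8·4156/813=-2552/813
M: M0=0, M1=-2552/813, M2=4156/813, M3=-5311/1626, M4=737/1626, M5=0
seg 0: a=-3, c=M0/2=0, d=(M1−M0)/(6·3)=-1276/7317, b=Δ0−h0·(2M0+M1)/6=2360/813
seg 1: a=1, c=M1/2=-1276/813, d=(M2−M1)/(6·1)=1118/813, b=Δ1−h1·(2M1+M2)/6=-1468/813
seg 2: a=-1, c=M2/2=2078/813, d=(M3−M2)/(6·2)=-4541/6504, b=Δ2−h2·(2M2+M3)/6=-222/271
seg 3: a=2, c=M3/2=-5311/3252, d=(M4−M3)/(6·2)=84/271, b=Δ3−h3·(2M3+M4)/6=1669/1626
seg 4: a=0, c=M4/2=737/3252, d=(M5−M4)/(6·3)=-737/29268, b=Δ4−h4·(2M4+M5)/6=-2905/1626
t_q=7 → seg 3, τ=1; S=2+1669/1626·τ+-5311/3252·τ²+84/271·τ³=5539/3252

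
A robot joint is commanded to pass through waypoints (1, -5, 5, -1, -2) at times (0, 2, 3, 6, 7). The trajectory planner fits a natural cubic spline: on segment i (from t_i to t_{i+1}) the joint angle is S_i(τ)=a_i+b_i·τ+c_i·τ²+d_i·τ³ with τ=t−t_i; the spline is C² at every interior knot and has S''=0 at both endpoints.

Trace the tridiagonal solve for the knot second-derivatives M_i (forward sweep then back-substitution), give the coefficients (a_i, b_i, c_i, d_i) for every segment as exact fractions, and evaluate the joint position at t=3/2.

  seg 0: a=1 b=-1297/161 c=0 d=407/322
  seg 1: a=-5 b=1145/161 c=1221/161 d=-108/23
  seg 2: a=5 b=1319/161 c=-1047/161 d=500/483
  seg 3: a=-1 b=-463/161 c=453/161 d=-151/161
S(3/2) = -2509/368

Δ: Δ0=-3, Δ1=10, Δ2=-2, Δ3=-1
row 1: diag=6, rhs=78; c'=1/6, d'=13
row 2: denom=8−1·1/6=47/6; d'=(-72−1·13)/(47/6)=-510/47
row 3: denom=8−3·18/47=322/47; d'=(6−3·-510/47)/(322/47)=906/161
back: M3=906/161
back: M2=-510/47−18/47·906/161=-2094/161
back: M1=13−1/6·-2094/161=2442/161
M: M0=0, M1=2442/161, M2=-2094/161, M3=906/161, M4=0
seg 0: a=1, c=M0/2=0, d=(M1−M0)/(6·2)=407/322, b=Δ0−h0·(2M0+M1)/6=-1297/161
seg 1: a=-5, c=M1/2=1221/161, d=(M2−M1)/(6·1)=-108/23, b=Δ1−h1·(2M1+M2)/6=1145/161
seg 2: a=5, c=M2/2=-1047/161, d=(M3−M2)/(6·3)=500/483, b=Δ2−h2·(2M2+M3)/6=1319/161
seg 3: a=-1, c=M3/2=453/161, d=(M4−M3)/(6·1)=-151/161, b=Δ3−h3·(2M3+M4)/6=-463/161
t_q=3/2 → seg 0, τ=3/2; S=1+-1297/161·τ+0·τ²+407/322·τ³=-2509/368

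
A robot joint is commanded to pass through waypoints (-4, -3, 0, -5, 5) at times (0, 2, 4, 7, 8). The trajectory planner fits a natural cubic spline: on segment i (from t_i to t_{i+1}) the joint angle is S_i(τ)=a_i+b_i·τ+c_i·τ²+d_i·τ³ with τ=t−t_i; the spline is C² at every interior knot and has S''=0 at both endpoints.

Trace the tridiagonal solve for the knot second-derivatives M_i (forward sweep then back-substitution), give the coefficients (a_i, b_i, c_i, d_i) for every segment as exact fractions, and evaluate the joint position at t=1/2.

  seg 0: a=-4 b=-173/804 c=0 d=575/3216
  seg 1: a=-3 b=388/201 c=575/536 d=-2071/3216
  seg 2: a=0 b=-1211/804 c=-187/67 d=2201/2412
  seg 3: a=-5 b=2567/402 c=1453/268 d=-1453/804
S(1/2) = -35035/8576

Δ: Δ0=1/2, Δ1=3/2, Δ2=-5/3, Δ3=10
row 1: diag=8, rhs=6; c'=1/4, d'=3/4
row 2: denom=10−2·1/4=19/2; d'=(-19−2·3/4)/(19/2)=-41/19
row 3: denom=8−3·6/19=134/19; d'=(70−3·-41/19)/(134/19)=1453/134
back: M3=1453/134
back: M2=-41/19−6/19·1453/134=-374/67
back: M1=3/4−1/4·-374/67=575/268
M: M0=0, M1=575/268, M2=-374/67, M3=1453/134, M4=0
seg 0: a=-4, c=M0/2=0, d=(M1−M0)/(6·2)=575/3216, b=Δ0−h0·(2M0+M1)/6=-173/804
seg 1: a=-3, c=M1/2=575/536, d=(M2−M1)/(6·2)=-2071/3216, b=Δ1−h1·(2M1+M2)/6=388/201
seg 2: a=0, c=M2/2=-187/67, d=(M3−M2)/(6·3)=2201/2412, b=Δ2−h2·(2M2+M3)/6=-1211/804
seg 3: a=-5, c=M3/2=1453/268, d=(M4−M3)/(6·1)=-1453/804, b=Δ3−h3·(2M3+M4)/6=2567/402
t_q=1/2 → seg 0, τ=1/2; S=-4+-173/804·τ+0·τ²+575/3216·τ³=-35035/8576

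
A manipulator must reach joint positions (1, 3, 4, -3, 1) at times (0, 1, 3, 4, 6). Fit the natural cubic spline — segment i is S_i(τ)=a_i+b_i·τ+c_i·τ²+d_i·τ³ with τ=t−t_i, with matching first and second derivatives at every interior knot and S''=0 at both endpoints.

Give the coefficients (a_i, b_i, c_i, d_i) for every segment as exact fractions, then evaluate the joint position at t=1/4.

  seg 0: a=1 b=211/124 c=0 d=37/124
  seg 1: a=3 b=161/62 c=111/124 d=-241/248
  seg 2: a=4 b=-170/31 c=-153/31 d=106/31
  seg 3: a=-3 b=-158/31 c=165/31 d=-55/62
S(1/4) = 11349/7936

Δ: Δ0=2, Δ1=1/2, Δ2=-7, Δ3=2
row 1: diag=6, rhs=-9; c'=1/3, d'=-3/2
row 2: denom=6−2·1/3=16/3; d'=(-45−2·-3/2)/(16/3)=-63/8
row 3: denom=6−1·3/16=93/16; d'=(54−1·-63/8)/(93/16)=330/31
back: M3=330/31
back: M2=-63/8−3/16·330/31=-306/31
back: M1=-3/2−1/3·-306/31=111/62
M: M0=0, M1=111/62, M2=-306/31, M3=330/31, M4=0
seg 0: a=1, c=M0/2=0, d=(M1−M0)/(6·1)=37/124, b=Δ0−h0·(2M0+M1)/6=211/124
seg 1: a=3, c=M1/2=111/124, d=(M2−M1)/(6·2)=-241/248, b=Δ1−h1·(2M1+M2)/6=161/62
seg 2: a=4, c=M2/2=-153/31, d=(M3−M2)/(6·1)=106/31, b=Δ2−h2·(2M2+M3)/6=-170/31
seg 3: a=-3, c=M3/2=165/31, d=(M4−M3)/(6·2)=-55/62, b=Δ3−h3·(2M3+M4)/6=-158/31
t_q=1/4 → seg 0, τ=1/4; S=1+211/124·τ+0·τ²+37/124·τ³=11349/7936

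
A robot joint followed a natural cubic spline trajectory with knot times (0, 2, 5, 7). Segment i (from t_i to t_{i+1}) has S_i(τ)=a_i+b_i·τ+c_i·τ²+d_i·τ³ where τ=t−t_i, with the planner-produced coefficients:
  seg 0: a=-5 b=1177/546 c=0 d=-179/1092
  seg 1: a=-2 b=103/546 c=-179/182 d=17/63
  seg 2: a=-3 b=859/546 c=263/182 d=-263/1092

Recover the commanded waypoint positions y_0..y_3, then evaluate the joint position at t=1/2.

y_0=-5 y_1=-2 y_2=-3 y_3=4
S(1/2) = -11481/2912

y_0 = S_0(0) = a_0 = -5
y_1 = S_1(0) = a_1 = -2
y_2 = S_2(0) = a_2 = -3
y_3 = S_2(2) = 4
t_q=1/2 is in segment 0 (τ=1/2); S_0(τ)=-11481/2912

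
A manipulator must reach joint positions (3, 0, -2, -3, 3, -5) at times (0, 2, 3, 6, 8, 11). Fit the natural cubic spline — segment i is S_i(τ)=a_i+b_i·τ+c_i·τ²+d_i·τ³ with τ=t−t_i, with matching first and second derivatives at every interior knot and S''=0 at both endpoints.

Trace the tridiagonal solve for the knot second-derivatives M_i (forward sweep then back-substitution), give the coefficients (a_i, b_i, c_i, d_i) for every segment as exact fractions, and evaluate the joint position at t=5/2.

  seg 0: a=3 b=-1307/993 c=0 d=-365/7944
  seg 1: a=0 b=-3709/1986 c=-365/1324 d=569/3972
  seg 2: a=-2 b=-7901/3972 c=51/331 d=4741/35748
  seg 3: a=-3 b=4997/1986 c=5353/3972 d=-183/331
  seg 4: a=3 b=2527/1986 c=-7823/3972 d=7823/35748
S(5/2) = -10431/10592

Δ: Δ0=-3/2, Δ1=-2, Δ2=-1/3, Δ3=3, Δ4=-8/3
row 1: diag=6, rhs=-3; c'=1/6, d'=-1/2
row 2: denom=8−1·1/6=47/6; d'=(10−1·-1/2)/(47/6)=63/47
row 3: denom=10−3·18/47=416/47; d'=(20−3·63/47)/(416/47)=751/416
row 4: denom=10−2·47/208=993/104; d'=(-34−2·751/416)/(993/104)=-7823/1986
back: M4=-7823/1986
back: M3=751/416−47/208·-7823/1986=5353/1986
back: M2=63/47−18/47·5353/1986=102/331
back: M1=-1/2−1/6·102/331=-365/662
M: M0=0, M1=-365/662, M2=102/331, M3=5353/1986, M4=-7823/1986, M5=0
seg 0: a=3, c=M0/2=0, d=(M1−M0)/(6·2)=-365/7944, b=Δ0−h0·(2M0+M1)/6=-1307/993
seg 1: a=0, c=M1/2=-365/1324, d=(M2−M1)/(6·1)=569/3972, b=Δ1−h1·(2M1+M2)/6=-3709/1986
seg 2: a=-2, c=M2/2=51/331, d=(M3−M2)/(6·3)=4741/35748, b=Δ2−h2·(2M2+M3)/6=-7901/3972
seg 3: a=-3, c=M3/2=5353/3972, d=(M4−M3)/(6·2)=-183/331, b=Δ3−h3·(2M3+M4)/6=4997/1986
seg 4: a=3, c=M4/2=-7823/3972, d=(M5−M4)/(6·3)=7823/35748, b=Δ4−h4·(2M4+M5)/6=2527/1986
t_q=5/2 → seg 1, τ=1/2; S=0+-3709/1986·τ+-365/1324·τ²+569/3972·τ³=-10431/10592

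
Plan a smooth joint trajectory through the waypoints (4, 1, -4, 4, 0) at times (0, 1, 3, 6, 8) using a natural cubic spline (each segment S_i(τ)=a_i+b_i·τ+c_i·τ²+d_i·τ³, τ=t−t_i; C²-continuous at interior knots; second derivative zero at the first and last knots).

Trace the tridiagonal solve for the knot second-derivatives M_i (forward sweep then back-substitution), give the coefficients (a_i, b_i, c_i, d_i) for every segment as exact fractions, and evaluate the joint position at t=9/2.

Δ: Δ0=-3, Δ1=-5/2, Δ2=8/3, Δ3=-2
row 1: diag=6, rhs=3; c'=1/3, d'=1/2
row 2: denom=10−2·1/3=28/3; d'=(31−2·1/2)/(28/3)=45/14
row 3: denom=10−3·9/28=253/28; d'=(-28−3·45/14)/(253/28)=-1054/253
back: M3=-1054/253
back: M2=45/14−9/28·-1054/253=1152/253
back: M1=1/2−1/3·1152/253=-515/506
M: M0=0, M1=-515/506, M2=1152/253, M3=-1054/253, M4=0
seg 0: a=4, c=M0/2=0, d=(M1−M0)/(6·1)=-515/3036, b=Δ0−h0·(2M0+M1)/6=-8593/3036
seg 1: a=1, c=M1/2=-515/1012, d=(M2−M1)/(6·2)=2819/6072, b=Δ1−h1·(2M1+M2)/6=-5069/1518
seg 2: a=-4, c=M2/2=576/253, d=(M3−M2)/(6·3)=-1103/2277, b=Δ2−h2·(2M2+M3)/6=149/759
seg 3: a=4, c=M3/2=-527/253, d=(M4−M3)/(6·2)=527/1518, b=Δ3−h3·(2M3+M4)/6=590/759
t_q=9/2 → seg 2, τ=3/2; S=-4+149/759·τ+576/253·τ²+-1103/2277·τ³=-441/2024

  seg 0: a=4 b=-8593/3036 c=0 d=-515/3036
  seg 1: a=1 b=-5069/1518 c=-515/1012 d=2819/6072
  seg 2: a=-4 b=149/759 c=576/253 d=-1103/2277
  seg 3: a=4 b=590/759 c=-527/253 d=527/1518
S(9/2) = -441/2024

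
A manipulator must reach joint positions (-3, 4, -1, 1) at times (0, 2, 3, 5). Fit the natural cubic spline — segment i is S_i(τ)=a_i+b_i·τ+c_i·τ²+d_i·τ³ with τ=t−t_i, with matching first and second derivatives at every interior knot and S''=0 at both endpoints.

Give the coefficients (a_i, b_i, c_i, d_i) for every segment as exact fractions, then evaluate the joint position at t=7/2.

Δ: Δ0=7/2, Δ1=-5, Δ2=1
row 1: diag=6, rhs=-51; c'=1/6, d'=-17/2
row 2: denom=6−1·1/6=35/6; d'=(36−1·-17/2)/(35/6)=267/35
back: M2=267/35
back: M1=-17/2−1/6·267/35=-342/35
M: M0=0, M1=-342/35, M2=267/35, M3=0
seg 0: a=-3, c=M0/2=0, d=(M1−M0)/(6·2)=-57/70, b=Δ0−h0·(2M0+M1)/6=473/70
seg 1: a=4, c=M1/2=-171/35, d=(M2−M1)/(6·1)=29/10, b=Δ1−h1·(2M1+M2)/6=-211/70
seg 2: a=-1, c=M2/2=267/70, d=(M3−M2)/(6·2)=-89/140, b=Δ2−h2·(2M2+M3)/6=-143/35
t_q=7/2 → seg 2, τ=1/2; S=-1+-143/35·τ+267/70·τ²+-89/140·τ³=-347/160

  seg 0: a=-3 b=473/70 c=0 d=-57/70
  seg 1: a=4 b=-211/70 c=-171/35 d=29/10
  seg 2: a=-1 b=-143/35 c=267/70 d=-89/140
S(7/2) = -347/160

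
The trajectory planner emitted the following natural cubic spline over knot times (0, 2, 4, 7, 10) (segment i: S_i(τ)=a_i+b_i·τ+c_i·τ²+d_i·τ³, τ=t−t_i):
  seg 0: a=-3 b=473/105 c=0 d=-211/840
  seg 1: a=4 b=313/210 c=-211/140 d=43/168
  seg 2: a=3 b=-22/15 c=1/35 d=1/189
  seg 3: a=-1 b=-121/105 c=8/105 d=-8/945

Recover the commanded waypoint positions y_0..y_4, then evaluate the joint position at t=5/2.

y_0 = S_0(0) = a_0 = -3
y_1 = S_1(0) = a_1 = 4
y_2 = S_2(0) = a_2 = 3
y_3 = S_3(0) = a_3 = -1
y_4 = S_3(3) = -4
t_q=5/2 is in segment 1 (τ=1/2); S_1(τ)=9857/2240

y_0=-3 y_1=4 y_2=3 y_3=-1 y_4=-4
S(5/2) = 9857/2240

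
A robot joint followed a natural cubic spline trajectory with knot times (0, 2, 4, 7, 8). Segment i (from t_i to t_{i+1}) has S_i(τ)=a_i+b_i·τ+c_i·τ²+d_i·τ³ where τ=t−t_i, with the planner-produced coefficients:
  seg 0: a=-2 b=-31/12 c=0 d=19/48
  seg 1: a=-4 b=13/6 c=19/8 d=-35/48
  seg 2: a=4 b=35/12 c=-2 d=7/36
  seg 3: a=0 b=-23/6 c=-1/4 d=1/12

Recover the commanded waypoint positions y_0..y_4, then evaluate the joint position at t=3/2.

y_0=-2 y_1=-4 y_2=4 y_3=0 y_4=-4
S(3/2) = -581/128

y_0 = S_0(0) = a_0 = -2
y_1 = S_1(0) = a_1 = -4
y_2 = S_2(0) = a_2 = 4
y_3 = S_3(0) = a_3 = 0
y_4 = S_3(1) = -4
t_q=3/2 is in segment 0 (τ=3/2); S_0(τ)=-581/128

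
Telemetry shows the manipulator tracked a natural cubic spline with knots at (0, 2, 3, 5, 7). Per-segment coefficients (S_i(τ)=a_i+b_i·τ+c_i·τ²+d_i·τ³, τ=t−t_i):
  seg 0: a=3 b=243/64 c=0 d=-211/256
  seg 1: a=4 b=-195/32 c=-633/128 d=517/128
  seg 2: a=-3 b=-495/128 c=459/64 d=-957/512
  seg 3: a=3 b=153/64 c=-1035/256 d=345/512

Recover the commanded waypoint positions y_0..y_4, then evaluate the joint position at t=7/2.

y_0 = S_0(0) = a_0 = 3
y_1 = S_1(0) = a_1 = 4
y_2 = S_2(0) = a_2 = -3
y_3 = S_3(0) = a_3 = 3
y_4 = S_3(2) = -3
t_q=7/2 is in segment 2 (τ=1/2); S_2(τ)=-13821/4096

y_0=3 y_1=4 y_2=-3 y_3=3 y_4=-3
S(7/2) = -13821/4096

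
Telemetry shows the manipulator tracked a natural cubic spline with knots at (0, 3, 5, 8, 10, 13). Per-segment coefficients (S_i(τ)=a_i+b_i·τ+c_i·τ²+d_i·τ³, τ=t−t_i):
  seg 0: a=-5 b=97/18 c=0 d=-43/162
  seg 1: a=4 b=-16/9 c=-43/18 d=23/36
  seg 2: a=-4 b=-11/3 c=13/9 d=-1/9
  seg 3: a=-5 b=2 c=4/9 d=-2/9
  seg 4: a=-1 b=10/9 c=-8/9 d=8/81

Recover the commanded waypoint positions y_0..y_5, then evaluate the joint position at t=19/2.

y_0=-5 y_1=4 y_2=-4 y_3=-5 y_4=-1 y_5=-3
S(19/2) = -7/4

y_0 = S_0(0) = a_0 = -5
y_1 = S_1(0) = a_1 = 4
y_2 = S_2(0) = a_2 = -4
y_3 = S_3(0) = a_3 = -5
y_4 = S_4(0) = a_4 = -1
y_5 = S_4(3) = -3
t_q=19/2 is in segment 3 (τ=3/2); S_3(τ)=-7/4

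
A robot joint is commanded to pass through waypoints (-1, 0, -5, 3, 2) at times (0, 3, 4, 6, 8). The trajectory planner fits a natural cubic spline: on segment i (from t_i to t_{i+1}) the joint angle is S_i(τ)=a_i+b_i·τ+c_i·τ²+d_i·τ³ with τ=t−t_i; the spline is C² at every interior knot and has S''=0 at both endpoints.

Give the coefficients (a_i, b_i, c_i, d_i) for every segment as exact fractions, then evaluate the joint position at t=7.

  seg 0: a=-1 b=3185/1032 c=0 d=-947/3096
  seg 1: a=0 b=-2669/516 c=-947/344 d=3019/1032
  seg 2: a=-5 b=-1963/1032 c=259/43 d=-6341/4128
  seg 3: a=3 b=1939/516 c=-2197/688 d=2197/4128
S(7) = 5637/1376

Δ: Δ0=1/3, Δ1=-5, Δ2=4, Δ3=-1/2
row 1: diag=8, rhs=-32; c'=1/8, d'=-4
row 2: denom=6−1·1/8=47/8; d'=(54−1·-4)/(47/8)=464/47
row 3: denom=8−2·16/47=344/47; d'=(-27−2·464/47)/(344/47)=-2197/344
back: M3=-2197/344
back: M2=464/47−16/47·-2197/344=518/43
back: M1=-4−1/8·518/43=-947/172
M: M0=0, M1=-947/172, M2=518/43, M3=-2197/344, M4=0
seg 0: a=-1, c=M0/2=0, d=(M1−M0)/(6·3)=-947/3096, b=Δ0−h0·(2M0+M1)/6=3185/1032
seg 1: a=0, c=M1/2=-947/344, d=(M2−M1)/(6·1)=3019/1032, b=Δ1−h1·(2M1+M2)/6=-2669/516
seg 2: a=-5, c=M2/2=259/43, d=(M3−M2)/(6·2)=-6341/4128, b=Δ2−h2·(2M2+M3)/6=-1963/1032
seg 3: a=3, c=M3/2=-2197/688, d=(M4−M3)/(6·2)=2197/4128, b=Δ3−h3·(2M3+M4)/6=1939/516
t_q=7 → seg 3, τ=1; S=3+1939/516·τ+-2197/688·τ²+2197/4128·τ³=5637/1376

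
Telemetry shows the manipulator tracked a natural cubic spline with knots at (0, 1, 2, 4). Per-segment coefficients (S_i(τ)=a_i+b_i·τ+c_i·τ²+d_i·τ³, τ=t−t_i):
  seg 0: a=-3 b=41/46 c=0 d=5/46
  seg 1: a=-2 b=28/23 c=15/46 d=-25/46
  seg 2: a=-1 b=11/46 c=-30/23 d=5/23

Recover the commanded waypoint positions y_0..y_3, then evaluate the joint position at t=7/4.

y_0=-3 y_1=-2 y_2=-1 y_3=-4
S(7/4) = -145/128

y_0 = S_0(0) = a_0 = -3
y_1 = S_1(0) = a_1 = -2
y_2 = S_2(0) = a_2 = -1
y_3 = S_2(2) = -4
t_q=7/4 is in segment 1 (τ=3/4); S_1(τ)=-145/128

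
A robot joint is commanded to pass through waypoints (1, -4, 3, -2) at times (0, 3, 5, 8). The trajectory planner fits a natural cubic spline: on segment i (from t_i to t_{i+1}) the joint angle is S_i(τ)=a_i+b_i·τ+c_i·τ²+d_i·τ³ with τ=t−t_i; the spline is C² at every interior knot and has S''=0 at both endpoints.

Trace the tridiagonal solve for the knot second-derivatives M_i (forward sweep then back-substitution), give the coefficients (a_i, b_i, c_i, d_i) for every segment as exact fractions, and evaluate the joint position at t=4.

  seg 0: a=1 b=-173/48 c=0 d=31/144
  seg 1: a=-4 b=53/24 c=31/16 d=-31/48
  seg 2: a=3 b=53/24 c=-31/16 d=31/144
S(4) = -1/2

Δ: Δ0=-5/3, Δ1=7/2, Δ2=-5/3
row 1: diag=10, rhs=31; c'=1/5, d'=31/10
row 2: denom=10−2·1/5=48/5; d'=(-31−2·31/10)/(48/5)=-31/8
back: M2=-31/8
back: M1=31/10−1/5·-31/8=31/8
M: M0=0, M1=31/8, M2=-31/8, M3=0
seg 0: a=1, c=M0/2=0, d=(M1−M0)/(6·3)=31/144, b=Δ0−h0·(2M0+M1)/6=-173/48
seg 1: a=-4, c=M1/2=31/16, d=(M2−M1)/(6·2)=-31/48, b=Δ1−h1·(2M1+M2)/6=53/24
seg 2: a=3, c=M2/2=-31/16, d=(M3−M2)/(6·3)=31/144, b=Δ2−h2·(2M2+M3)/6=53/24
t_q=4 → seg 1, τ=1; S=-4+53/24·τ+31/16·τ²+-31/48·τ³=-1/2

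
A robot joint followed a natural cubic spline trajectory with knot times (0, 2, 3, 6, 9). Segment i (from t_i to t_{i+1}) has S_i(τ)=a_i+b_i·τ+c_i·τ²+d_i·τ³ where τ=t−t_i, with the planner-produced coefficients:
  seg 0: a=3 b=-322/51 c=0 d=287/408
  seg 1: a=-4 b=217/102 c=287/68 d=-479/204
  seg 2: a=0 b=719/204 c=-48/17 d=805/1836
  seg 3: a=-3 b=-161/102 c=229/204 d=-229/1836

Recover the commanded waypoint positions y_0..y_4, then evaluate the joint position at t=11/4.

y_0=3 y_1=-4 y_2=0 y_3=-3 y_4=-1
S(11/4) = -4443/4352

y_0 = S_0(0) = a_0 = 3
y_1 = S_1(0) = a_1 = -4
y_2 = S_2(0) = a_2 = 0
y_3 = S_3(0) = a_3 = -3
y_4 = S_3(3) = -1
t_q=11/4 is in segment 1 (τ=3/4); S_1(τ)=-4443/4352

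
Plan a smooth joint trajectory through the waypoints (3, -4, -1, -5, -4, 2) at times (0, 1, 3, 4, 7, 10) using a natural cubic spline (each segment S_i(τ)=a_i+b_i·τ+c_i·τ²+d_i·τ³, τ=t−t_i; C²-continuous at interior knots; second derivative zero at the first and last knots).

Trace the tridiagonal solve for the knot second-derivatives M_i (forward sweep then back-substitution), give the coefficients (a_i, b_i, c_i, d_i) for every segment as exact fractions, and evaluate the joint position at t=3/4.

  seg 0: a=3 b=-12185/1356 c=0 d=2693/1356
  seg 1: a=-4 b=-2053/678 c=2693/452 d=-5009/2712
  seg 2: a=-1 b=-461/339 c=-579/113 d=842/339
  seg 3: a=-5 b=-1409/339 c=263/113 d=-845/3051
  seg 4: a=-4 b=790/339 c=-56/339 d=56/3051
S(3/4) = -83939/28928

Δ: Δ0=-7, Δ1=3/2, Δ2=-4, Δ3=1/3, Δ4=2
row 1: diag=6, rhs=51; c'=1/3, d'=17/2
row 2: denom=6−2·1/3=16/3; d'=(-33−2·17/2)/(16/3)=-75/8
row 3: denom=8−1·3/16=125/16; d'=(26−1·-75/8)/(125/16)=566/125
row 4: denom=12−3·48/125=1356/125; d'=(10−3·566/125)/(1356/125)=-112/339
back: M4=-112/339
back: M3=566/125−48/125·-112/339=526/113
back: M2=-75/8−3/16·526/113=-1158/113
back: M1=17/2−1/3·-1158/113=2693/226
M: M0=0, M1=2693/226, M2=-1158/113, M3=526/113, M4=-112/339, M5=0
seg 0: a=3, c=M0/2=0, d=(M1−M0)/(6·1)=2693/1356, b=Δ0−h0·(2M0+M1)/6=-12185/1356
seg 1: a=-4, c=M1/2=2693/452, d=(M2−M1)/(6·2)=-5009/2712, b=Δ1−h1·(2M1+M2)/6=-2053/678
seg 2: a=-1, c=M2/2=-579/113, d=(M3−M2)/(6·1)=842/339, b=Δ2−h2·(2M2+M3)/6=-461/339
seg 3: a=-5, c=M3/2=263/113, d=(M4−M3)/(6·3)=-845/3051, b=Δ3−h3·(2M3+M4)/6=-1409/339
seg 4: a=-4, c=M4/2=-56/339, d=(M5−M4)/(6·3)=56/3051, b=Δ4−h4·(2M4+M5)/6=790/339
t_q=3/4 → seg 0, τ=3/4; S=3+-12185/1356·τ+0·τ²+2693/1356·τ³=-83939/28928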